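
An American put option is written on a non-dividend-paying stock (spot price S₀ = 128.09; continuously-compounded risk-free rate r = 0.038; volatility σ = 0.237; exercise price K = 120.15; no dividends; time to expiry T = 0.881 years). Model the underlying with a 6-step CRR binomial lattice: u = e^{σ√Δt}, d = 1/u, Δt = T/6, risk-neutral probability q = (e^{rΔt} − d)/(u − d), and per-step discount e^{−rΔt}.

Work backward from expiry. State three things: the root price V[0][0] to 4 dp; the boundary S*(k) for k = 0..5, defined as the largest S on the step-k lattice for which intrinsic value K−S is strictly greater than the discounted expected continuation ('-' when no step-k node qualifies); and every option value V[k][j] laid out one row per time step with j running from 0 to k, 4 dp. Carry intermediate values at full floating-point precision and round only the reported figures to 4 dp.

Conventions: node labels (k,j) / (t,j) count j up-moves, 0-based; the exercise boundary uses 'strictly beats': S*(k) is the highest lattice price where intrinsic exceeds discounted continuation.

price = 6.3634
boundary = - - - 97.5423 89.0743 97.5423
tree:
6.3634
10.0769 2.8380
15.4221 5.0127 0.7636
22.6077 8.6347 1.5610 0.0000
31.0757 14.3552 3.1910 0.0000 0.0000
38.8086 22.6077 6.5231 0.0000 0.0000 0.0000
45.8702 31.0757 13.3346 0.0000 0.0000 0.0000 0.0000

Δt=0.14683  u=1.09507  d=0.91319  q=0.50807  discount=0.99444
step 6 (expiry): payoffs max(K−S,0) = 45.8702 31.0757 13.3346 0.0000 0.0000 0.0000 0.0000
step 5: (k=5,j=0): S=81.3414, K−S=38.8086, hold=38.1401 ⇒ V=38.8086 exercise | (k=5,j=1): S=97.5423, K−S=22.6077, hold=21.9392 ⇒ V=22.6077 exercise | (k=5,j=2): S=116.9700, K−S=3.1800, hold=6.5231 ⇒ V=6.5231 continue | (k=5,j=3): S=140.2671, K−S=0.0000, hold=0.0000 ⇒ V=0.0000 continue | (k=5,j=4): S=168.2044, K−S=0.0000, hold=0.0000 ⇒ V=0.0000 continue | (k=5,j=5): S=201.7060, K−S=0.0000, hold=0.0000 ⇒ V=0.0000 continue  boundary S*=97.5423
step 4: (k=4,j=0): S=89.0743, K−S=31.0757, hold=30.4072 ⇒ V=31.0757 exercise | (k=4,j=1): S=106.8154, K−S=13.3346, hold=14.3552 ⇒ V=14.3552 continue | (k=4,j=2): S=128.0900, K−S=0.0000, hold=3.1910 ⇒ V=3.1910 continue | (k=4,j=3): S=153.6019, K−S=0.0000, hold=0.0000 ⇒ V=0.0000 continue | (k=4,j=4): S=184.1951, K−S=0.0000, hold=0.0000 ⇒ V=0.0000 continue  boundary S*=89.0743
step 3: (k=3,j=0): S=97.5423, K−S=22.6077, hold=22.4548 ⇒ V=22.6077 exercise | (k=3,j=1): S=116.9700, K−S=3.1800, hold=8.6347 ⇒ V=8.6347 continue | (k=3,j=2): S=140.2671, K−S=0.0000, hold=1.5610 ⇒ V=1.5610 continue | (k=3,j=3): S=168.2044, K−S=0.0000, hold=0.0000 ⇒ V=0.0000 continue  boundary S*=97.5423
step 2: (k=2,j=0): S=106.8154, K−S=13.3346, hold=15.4221 ⇒ V=15.4221 continue | (k=2,j=1): S=128.0900, K−S=0.0000, hold=5.0127 ⇒ V=5.0127 continue | (k=2,j=2): S=153.6019, K−S=0.0000, hold=0.7636 ⇒ V=0.7636 continue  boundary S*=-
step 1: (k=1,j=0): S=116.9700, K−S=3.1800, hold=10.0769 ⇒ V=10.0769 continue | (k=1,j=1): S=140.2671, K−S=0.0000, hold=2.8380 ⇒ V=2.8380 continue  boundary S*=-
step 0: (k=0,j=0): S=128.0900, K−S=0.0000, hold=6.3634 ⇒ V=6.3634 continue  boundary S*=-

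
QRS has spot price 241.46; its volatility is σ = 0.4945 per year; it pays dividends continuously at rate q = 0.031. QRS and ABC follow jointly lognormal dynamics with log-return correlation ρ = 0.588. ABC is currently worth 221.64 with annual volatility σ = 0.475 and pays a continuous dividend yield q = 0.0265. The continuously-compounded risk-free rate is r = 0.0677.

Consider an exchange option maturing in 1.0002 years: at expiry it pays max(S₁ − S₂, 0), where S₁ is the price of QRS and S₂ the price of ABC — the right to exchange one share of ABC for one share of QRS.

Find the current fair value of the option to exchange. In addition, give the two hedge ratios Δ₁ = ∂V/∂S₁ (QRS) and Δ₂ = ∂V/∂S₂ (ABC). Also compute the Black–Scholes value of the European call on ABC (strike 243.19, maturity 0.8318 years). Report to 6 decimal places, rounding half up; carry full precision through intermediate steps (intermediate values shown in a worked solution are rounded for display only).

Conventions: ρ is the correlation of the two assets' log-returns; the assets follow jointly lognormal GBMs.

exchange price = 48.984784
Δ1 = 0.637003
Δ2 = -0.472956
price(ABC call K=243.19) = 32.110164

σ_eff = √(σ₁² + σ₂² − 2ρσ₁σ₂) = √(0.4945² + 0.475² − 2·0.588·0.4945·0.475) = 0.440372
d₁ = (ln(S₁/S₂) + (q₂ − q₁ + σ_eff²/2)T) / (σ_eff√T) = (ln(241.46/221.64) + (0.0265 − 0.031 + 0.096964)·1.0002) / 0.440416 = 0.404462
d₂ = d₁ − σ_eff√T = 0.404462 − 0.440416 = -0.035954
N(d₁) = 0.657064,  N(d₂) = 0.485660
V = S₁·e^{−q₁T}·N(d₁) − S₂·e^{−q₂T}·N(d₂) = 153.810773 − 104.825990 = 48.984784
Δ₁ = e^{−q₁T}·N(d₁) = 0.637003;  Δ₂ = −e^{−q₂T}·N(d₂) = -0.472956
[vanilla: ABC call K=243.19]
σ√T = 0.475·√0.8318 = 0.433215
d₁ = (ln(S/K) + (r−q+σ²/2)T) / (σ√T) = (ln(221.64/243.19) + (0.0677−0.0265+0.475²/2)·0.8318) / 0.433215 = (-0.092789 + 0.128108) / 0.433215 = 0.081528
d₂ = d₁ − σ√T = 0.081528 − 0.433215 = -0.351687
e^{−rT} = 0.945243
e^{−qT} = 0.978198
N(d₁) = 0.532489,  N(d₂) = 0.362537
price = S·e^{−qT}·N(d₁) − K·e^{−rT}·N(d₂) = 115.447798 − 83.337634 = 32.110164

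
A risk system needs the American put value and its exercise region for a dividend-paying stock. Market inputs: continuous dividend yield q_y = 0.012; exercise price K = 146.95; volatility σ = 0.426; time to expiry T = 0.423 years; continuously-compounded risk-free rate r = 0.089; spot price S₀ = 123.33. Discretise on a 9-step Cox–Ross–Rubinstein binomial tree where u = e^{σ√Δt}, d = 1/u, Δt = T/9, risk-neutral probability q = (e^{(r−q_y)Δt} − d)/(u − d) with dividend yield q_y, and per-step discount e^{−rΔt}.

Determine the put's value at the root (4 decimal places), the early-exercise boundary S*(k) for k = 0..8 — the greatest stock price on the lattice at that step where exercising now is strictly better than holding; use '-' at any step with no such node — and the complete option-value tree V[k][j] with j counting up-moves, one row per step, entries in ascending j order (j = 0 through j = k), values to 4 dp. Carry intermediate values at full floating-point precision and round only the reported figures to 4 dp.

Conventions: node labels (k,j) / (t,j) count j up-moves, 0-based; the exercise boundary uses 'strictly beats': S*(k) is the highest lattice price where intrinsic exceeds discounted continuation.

price = 27.3796
boundary = - - 102.5299 93.4849 102.5299 112.4500 102.5299 112.4500 123.3300
tree:
27.3796
35.3773 19.5011
44.4201 26.5068 12.5620
53.4651 34.9062 18.2137 6.9374
61.7122 44.4201 25.5540 10.9245 2.9531
69.2317 53.4651 34.5000 16.6987 5.1618 0.7385
76.0879 61.7122 44.4201 24.5854 8.8427 1.4730 0.0000
82.3392 69.2317 53.4651 34.5000 14.7397 2.9379 0.0000 0.0000
88.0391 76.0879 61.7122 44.4201 23.6200 5.8597 0.0000 0.0000 0.0000
93.2361 82.3392 69.2317 53.4651 34.5000 11.6874 0.0000 0.0000 0.0000 0.0000

Δt=0.04700  u=1.09675  d=0.91178  q=0.49653  discount=0.99583
step 9 (expiry): payoffs max(K−S,0) = 93.2361 82.3392 69.2317 53.4651 34.5000 11.6874 0.0000 0.0000 0.0000 0.0000
step 8: (k=8,j=0): S=58.9109, K−S=88.0391, hold=87.4589 ⇒ V=88.0391 exercise | (k=8,j=1): S=70.8621, K−S=76.0879, hold=75.5144 ⇒ V=76.0879 exercise | (k=8,j=2): S=85.2378, K−S=61.7122, hold=61.1468 ⇒ V=61.7122 exercise | (k=8,j=3): S=102.5299, K−S=44.4201, hold=43.8645 ⇒ V=44.4201 exercise | (k=8,j=4): S=123.3300, K−S=23.6200, hold=23.0761 ⇒ V=23.6200 exercise | (k=8,j=5): S=148.3498, K−S=0.0000, hold=5.8597 ⇒ V=5.8597 continue | (k=8,j=6): S=178.4453, K−S=0.0000, hold=0.0000 ⇒ V=0.0000 continue | (k=8,j=7): S=214.6462, K−S=0.0000, hold=0.0000 ⇒ V=0.0000 continue | (k=8,j=8): S=258.1912, K−S=0.0000, hold=0.0000 ⇒ V=0.0000 continue  boundary S*=123.3300
step 7: (k=7,j=0): S=64.6108, K−S=82.3392, hold=81.7622 ⇒ V=82.3392 exercise | (k=7,j=1): S=77.7183, K−S=69.2317, hold=68.6621 ⇒ V=69.2317 exercise | (k=7,j=2): S=93.4849, K−S=53.4651, hold=52.9044 ⇒ V=53.4651 exercise | (k=7,j=3): S=112.4500, K−S=34.5000, hold=33.9499 ⇒ V=34.5000 exercise | (k=7,j=4): S=135.2626, K−S=11.6874, hold=14.7397 ⇒ V=14.7397 continue | (k=7,j=5): S=162.7032, K−S=0.0000, hold=2.9379 ⇒ V=2.9379 continue | (k=7,j=6): S=195.7105, K−S=0.0000, hold=0.0000 ⇒ V=0.0000 continue | (k=7,j=7): S=235.4141, K−S=0.0000, hold=0.0000 ⇒ V=0.0000 continue  boundary S*=112.4500
step 6: (k=6,j=0): S=70.8621, K−S=76.0879, hold=75.5144 ⇒ V=76.0879 exercise | (k=6,j=1): S=85.2378, K−S=61.7122, hold=61.1468 ⇒ V=61.7122 exercise | (k=6,j=2): S=102.5299, K−S=44.4201, hold=43.8645 ⇒ V=44.4201 exercise | (k=6,j=3): S=123.3300, K−S=23.6200, hold=24.5854 ⇒ V=24.5854 continue | (k=6,j=4): S=148.3498, K−S=0.0000, hold=8.8427 ⇒ V=8.8427 continue | (k=6,j=5): S=178.4453, K−S=0.0000, hold=1.4730 ⇒ V=1.4730 continue | (k=6,j=6): S=214.6462, K−S=0.0000, hold=0.0000 ⇒ V=0.0000 continue  boundary S*=102.5299
step 5: (k=5,j=0): S=77.7183, K−S=69.2317, hold=68.6621 ⇒ V=69.2317 exercise | (k=5,j=1): S=93.4849, K−S=53.4651, hold=52.9044 ⇒ V=53.4651 exercise | (k=5,j=2): S=112.4500, K−S=34.5000, hold=34.4273 ⇒ V=34.5000 exercise | (k=5,j=3): S=135.2626, K−S=11.6874, hold=16.6987 ⇒ V=16.6987 continue | (k=5,j=4): S=162.7032, K−S=0.0000, hold=5.1618 ⇒ V=5.1618 continue | (k=5,j=5): S=195.7105, K−S=0.0000, hold=0.7385 ⇒ V=0.7385 continue  boundary S*=112.4500
step 4: (k=4,j=0): S=85.2378, K−S=61.7122, hold=61.1468 ⇒ V=61.7122 exercise | (k=4,j=1): S=102.5299, K−S=44.4201, hold=43.8645 ⇒ V=44.4201 exercise | (k=4,j=2): S=123.3300, K−S=23.6200, hold=25.5540 ⇒ V=25.5540 continue | (k=4,j=3): S=148.3498, K−S=0.0000, hold=10.9245 ⇒ V=10.9245 continue | (k=4,j=4): S=178.4453, K−S=0.0000, hold=2.9531 ⇒ V=2.9531 continue  boundary S*=102.5299
step 3: (k=3,j=0): S=93.4849, K−S=53.4651, hold=52.9044 ⇒ V=53.4651 exercise | (k=3,j=1): S=112.4500, K−S=34.5000, hold=34.9062 ⇒ V=34.9062 continue | (k=3,j=2): S=135.2626, K−S=11.6874, hold=18.2137 ⇒ V=18.2137 continue | (k=3,j=3): S=162.7032, K−S=0.0000, hold=6.9374 ⇒ V=6.9374 continue  boundary S*=93.4849
step 2: (k=2,j=0): S=102.5299, K−S=44.4201, hold=44.0654 ⇒ V=44.4201 exercise | (k=2,j=1): S=123.3300, K−S=23.6200, hold=26.5068 ⇒ V=26.5068 continue | (k=2,j=2): S=148.3498, K−S=0.0000, hold=12.5620 ⇒ V=12.5620 continue  boundary S*=102.5299
step 1: (k=1,j=0): S=112.4500, K−S=34.5000, hold=35.3773 ⇒ V=35.3773 continue | (k=1,j=1): S=135.2626, K−S=11.6874, hold=19.5011 ⇒ V=19.5011 continue  boundary S*=-
step 0: (k=0,j=0): S=123.3300, K−S=23.6200, hold=27.3796 ⇒ V=27.3796 continue  boundary S*=-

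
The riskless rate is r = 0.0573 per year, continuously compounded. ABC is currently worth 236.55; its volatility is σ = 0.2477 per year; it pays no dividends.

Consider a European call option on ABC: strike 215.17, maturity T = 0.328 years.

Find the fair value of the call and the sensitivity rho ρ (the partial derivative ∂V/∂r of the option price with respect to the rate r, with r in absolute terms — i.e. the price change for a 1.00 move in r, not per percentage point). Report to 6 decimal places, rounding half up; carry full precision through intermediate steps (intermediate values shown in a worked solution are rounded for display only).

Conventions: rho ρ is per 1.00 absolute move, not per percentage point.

price = 29.190060
ρ = 53.130649

σ√T = 0.2477·√0.328 = 0.141861
d₁ = (ln(S/K) + (r+σ²/2)T) / (σ√T) = (ln(236.55/215.17) + (0.0573+0.2477²/2)·0.328) / 0.141861 = (0.094731 + 0.028857) / 0.141861 = 0.871190
d₂ = d₁ − σ√T = 0.871190 − 0.141861 = 0.729329
e^{−rT} = 0.981381
N(d₁) = 0.808175,  N(d₂) = 0.767100
Call price V = S·N(d₁) − K·e^{−rT}·N(d₂) = 191.173745 − 161.983685 = 29.190060
ρ = K·T·e^{−rT}·N(d₂) = 53.130649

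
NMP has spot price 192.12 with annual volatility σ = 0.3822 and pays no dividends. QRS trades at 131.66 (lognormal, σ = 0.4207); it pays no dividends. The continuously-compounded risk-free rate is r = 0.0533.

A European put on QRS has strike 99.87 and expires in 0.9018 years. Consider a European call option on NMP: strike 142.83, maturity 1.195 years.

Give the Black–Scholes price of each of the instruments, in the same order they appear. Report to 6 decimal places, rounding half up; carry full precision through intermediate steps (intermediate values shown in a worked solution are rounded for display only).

price(QRS put K=99.87) = 5.201078
price(NMP call K=142.83) = 65.223843

[QRS put K=99.87]
σ√T = 0.4207·√0.9018 = 0.399510
d₁ = (ln(S/K) + (r+σ²/2)T) / (σ√T) = (ln(131.66/99.87) + (0.0533+0.4207²/2)·0.9018) / 0.399510 = (0.276354 + 0.127870) / 0.399510 = 1.011798
d₂ = d₁ − σ√T = 1.011798 − 0.399510 = 0.612288
e^{−rT} = 0.953071
N(−d₁) = 0.155817,  N(−d₂) = 0.270173
price = K·e^{−rT}·N(−d₂) − S·N(−d₁) = 25.715974 − 20.514896 = 5.201078
[NMP call K=142.83]
σ√T = 0.3822·√1.195 = 0.417806
d₁ = (ln(S/K) + (r+σ²/2)T) / (σ√T) = (ln(192.12/142.83) + (0.0533+0.3822²/2)·1.195) / 0.417806 = (0.296465 + 0.150974) / 0.417806 = 1.070926
d₂ = d₁ − σ√T = 1.070926 − 0.417806 = 0.653121
e^{−rT} = 0.938293
N(d₁) = 0.857899,  N(d₂) = 0.743161
price = S·N(d₁) − K·e^{−rT}·N(d₂) = 164.819510 − 99.595667 = 65.223843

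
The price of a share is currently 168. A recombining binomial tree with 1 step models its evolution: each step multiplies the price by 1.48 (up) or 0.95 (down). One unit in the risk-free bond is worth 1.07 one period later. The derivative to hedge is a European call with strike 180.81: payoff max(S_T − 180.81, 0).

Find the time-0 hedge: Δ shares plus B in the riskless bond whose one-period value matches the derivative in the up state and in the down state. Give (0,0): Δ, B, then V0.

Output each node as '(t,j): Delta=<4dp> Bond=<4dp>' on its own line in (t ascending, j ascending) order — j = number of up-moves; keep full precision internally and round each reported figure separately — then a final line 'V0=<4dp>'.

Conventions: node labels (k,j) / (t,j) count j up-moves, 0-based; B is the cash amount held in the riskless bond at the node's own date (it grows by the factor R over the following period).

(0,0): Delta=0.7618 Bond=-113.6281
V0=14.3530

Under the risk-neutral measure, an up-move has probability p* = (R−d)/(u−d) = 0.2264 and values discount at R = 1.07.
Expiry values: V(1,0)=0.0000, V(1,1)=67.8300
(0,0): S=168.0000. Δ = (V_up−V_dn)/(S_up−S_dn) = (67.8300−0.0000)/(248.6400−159.6000) = 0.7618. V = [p*·67.8300 + (1−p*)·0.0000]/1.07 = 14.3530. B = V − Δ·S = -113.6281.
Check: Δ(0,0)·S0 + B(0,0) = 14.3530 = V0.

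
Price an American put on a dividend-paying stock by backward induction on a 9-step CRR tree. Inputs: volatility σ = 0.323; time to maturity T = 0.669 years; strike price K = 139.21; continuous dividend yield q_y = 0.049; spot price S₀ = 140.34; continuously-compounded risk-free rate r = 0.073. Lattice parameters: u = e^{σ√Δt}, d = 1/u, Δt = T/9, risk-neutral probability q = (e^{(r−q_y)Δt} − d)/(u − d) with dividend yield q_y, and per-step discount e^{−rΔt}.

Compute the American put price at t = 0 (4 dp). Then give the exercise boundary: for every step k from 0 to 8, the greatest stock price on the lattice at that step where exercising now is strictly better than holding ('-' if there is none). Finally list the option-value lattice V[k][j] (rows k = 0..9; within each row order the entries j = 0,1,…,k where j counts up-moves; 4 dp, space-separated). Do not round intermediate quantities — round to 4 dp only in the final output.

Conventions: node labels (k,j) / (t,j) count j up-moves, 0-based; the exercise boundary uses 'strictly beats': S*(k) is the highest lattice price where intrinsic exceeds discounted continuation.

Δt=0.07433  u=1.09206  d=0.91570  q=0.48812  discount=0.99459
step 9 (expiry): payoffs max(K−S,0) = 75.6808 63.4458 48.8545 31.4530 10.7002 0.0000 0.0000 0.0000 0.0000 0.0000
step 8: (k=8,j=0): S=69.3775, K−S=69.8325, hold=69.3314 ⇒ V=69.8325 exercise | (k=8,j=1): S=82.7388, K−S=56.4712, hold=56.0186 ⇒ V=56.4712 exercise | (k=8,j=2): S=98.6734, K−S=40.5366, hold=40.1420 ⇒ V=40.5366 exercise | (k=8,j=3): S=117.6768, K−S=21.5332, hold=21.2077 ⇒ V=21.5332 exercise | (k=8,j=4): S=140.3400, K−S=0.0000, hold=5.4476 ⇒ V=5.4476 continue | (k=8,j=5): S=167.3679, K−S=0.0000, hold=0.0000 ⇒ V=0.0000 continue | (k=8,j=6): S=199.6011, K−S=0.0000, hold=0.0000 ⇒ V=0.0000 continue | (k=8,j=7): S=238.0420, K−S=0.0000, hold=0.0000 ⇒ V=0.0000 continue | (k=8,j=8): S=283.8862, K−S=0.0000, hold=0.0000 ⇒ V=0.0000 continue  boundary S*=117.6768
step 7: (k=7,j=0): S=75.7642, K−S=63.4458, hold=62.9679 ⇒ V=63.4458 exercise | (k=7,j=1): S=90.3555, K−S=48.8545, hold=48.4296 ⇒ V=48.8545 exercise | (k=7,j=2): S=107.7570, K−S=31.4530, hold=31.0914 ⇒ V=31.4530 exercise | (k=7,j=3): S=128.5098, K−S=10.7002, hold=13.6074 ⇒ V=13.6074 continue | (k=7,j=4): S=153.2593, K−S=0.0000, hold=2.7734 ⇒ V=2.7734 continue | (k=7,j=5): S=182.7753, K−S=0.0000, hold=0.0000 ⇒ V=0.0000 continue | (k=7,j=6): S=217.9758, K−S=0.0000, hold=0.0000 ⇒ V=0.0000 continue | (k=7,j=7): S=259.9554, K−S=0.0000, hold=0.0000 ⇒ V=0.0000 continue  boundary S*=107.7570
step 6: (k=6,j=0): S=82.7388, K−S=56.4712, hold=56.0186 ⇒ V=56.4712 exercise | (k=6,j=1): S=98.6734, K−S=40.5366, hold=40.1420 ⇒ V=40.5366 exercise | (k=6,j=2): S=117.6768, K−S=21.5332, hold=22.6191 ⇒ V=22.6191 continue | (k=6,j=3): S=140.3400, K−S=0.0000, hold=8.2740 ⇒ V=8.2740 continue | (k=6,j=4): S=167.3679, K−S=0.0000, hold=1.4119 ⇒ V=1.4119 continue | (k=6,j=5): S=199.6011, K−S=0.0000, hold=0.0000 ⇒ V=0.0000 continue | (k=6,j=6): S=238.0420, K−S=0.0000, hold=0.0000 ⇒ V=0.0000 continue  boundary S*=98.6734
step 5: (k=5,j=0): S=90.3555, K−S=48.8545, hold=48.4296 ⇒ V=48.8545 exercise | (k=5,j=1): S=107.7570, K−S=31.4530, hold=31.6186 ⇒ V=31.6186 continue | (k=5,j=2): S=128.5098, K−S=10.7002, hold=15.5324 ⇒ V=15.5324 continue | (k=5,j=3): S=153.2593, K−S=0.0000, hold=4.8978 ⇒ V=4.8978 continue | (k=5,j=4): S=182.7753, K−S=0.0000, hold=0.7188 ⇒ V=0.7188 continue | (k=5,j=5): S=217.9758, K−S=0.0000, hold=0.0000 ⇒ V=0.0000 continue  boundary S*=90.3555
step 4: (k=4,j=0): S=98.6734, K−S=40.5366, hold=40.2224 ⇒ V=40.5366 exercise | (k=4,j=1): S=117.6768, K−S=21.5332, hold=23.6379 ⇒ V=23.6379 continue | (k=4,j=2): S=140.3400, K−S=0.0000, hold=10.2855 ⇒ V=10.2855 continue | (k=4,j=3): S=167.3679, K−S=0.0000, hold=2.8425 ⇒ V=2.8425 continue | (k=4,j=4): S=199.6011, K−S=0.0000, hold=0.3660 ⇒ V=0.3660 continue  boundary S*=98.6734
step 3: (k=3,j=0): S=107.7570, K−S=31.4530, hold=32.1132 ⇒ V=32.1132 continue | (k=3,j=1): S=128.5098, K−S=10.7002, hold=17.0276 ⇒ V=17.0276 continue | (k=3,j=2): S=153.2593, K−S=0.0000, hold=6.6164 ⇒ V=6.6164 continue | (k=3,j=3): S=182.7753, K−S=0.0000, hold=1.6248 ⇒ V=1.6248 continue  boundary S*=-
step 2: (k=2,j=0): S=117.6768, K−S=21.5332, hold=24.6157 ⇒ V=24.6157 continue | (k=2,j=1): S=140.3400, K−S=0.0000, hold=11.8810 ⇒ V=11.8810 continue | (k=2,j=2): S=167.3679, K−S=0.0000, hold=4.1573 ⇒ V=4.1573 continue  boundary S*=-
step 1: (k=1,j=0): S=128.5098, K−S=10.7002, hold=18.3000 ⇒ V=18.3000 continue | (k=1,j=1): S=153.2593, K−S=0.0000, hold=8.0670 ⇒ V=8.0670 continue  boundary S*=-
step 0: (k=0,j=0): S=140.3400, K−S=0.0000, hold=13.2330 ⇒ V=13.2330 continue  boundary S*=-

price = 13.2330
boundary = - - - - 98.6734 90.3555 98.6734 107.7570 117.6768
tree:
13.2330
18.3000 8.0670
24.6157 11.8810 4.1573
32.1132 17.0276 6.6164 1.6248
40.5366 23.6379 10.2855 2.8425 0.3660
48.8545 31.6186 15.5324 4.8978 0.7188 0.0000
56.4712 40.5366 22.6191 8.2740 1.4119 0.0000 0.0000
63.4458 48.8545 31.4530 13.6074 2.7734 0.0000 0.0000 0.0000
69.8325 56.4712 40.5366 21.5332 5.4476 0.0000 0.0000 0.0000 0.0000
75.6808 63.4458 48.8545 31.4530 10.7002 0.0000 0.0000 0.0000 0.0000 0.0000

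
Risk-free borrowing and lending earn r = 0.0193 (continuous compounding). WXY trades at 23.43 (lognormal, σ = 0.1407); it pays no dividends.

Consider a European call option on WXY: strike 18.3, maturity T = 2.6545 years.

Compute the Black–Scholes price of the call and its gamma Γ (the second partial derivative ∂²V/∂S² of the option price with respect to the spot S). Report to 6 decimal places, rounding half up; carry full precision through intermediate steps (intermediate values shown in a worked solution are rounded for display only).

price = 6.252963
Γ = 0.027252

σ√T = 0.1407·√2.6545 = 0.229237
d₁ = (ln(S/K) + (r+σ²/2)T) / (σ√T) = (ln(23.43/18.3) + (0.0193+0.1407²/2)·2.6545) / 0.229237 = (0.247116 + 0.077507) / 0.229237 = 1.416099
d₂ = d₁ − σ√T = 1.416099 − 0.229237 = 1.186862
e^{−rT} = 0.950058
N(d₁) = 0.921627,  N(d₂) = 0.882359
Call price V = S·N(d₁) − K·e^{−rT}·N(d₂) = 21.593716 − 15.340753 = 6.252963
φ(d₁) = (1/√(2π))·e^{−d₁²/2} = 0.146372
Γ = φ(d₁) / (S·σ·√T) = 0.027252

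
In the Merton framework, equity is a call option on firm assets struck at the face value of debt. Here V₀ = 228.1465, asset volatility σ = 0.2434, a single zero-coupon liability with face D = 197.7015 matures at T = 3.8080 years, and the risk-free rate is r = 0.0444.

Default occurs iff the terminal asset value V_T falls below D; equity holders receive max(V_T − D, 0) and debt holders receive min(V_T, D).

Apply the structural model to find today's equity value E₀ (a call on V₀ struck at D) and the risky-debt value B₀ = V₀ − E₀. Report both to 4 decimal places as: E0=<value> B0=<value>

Apply the equity-as-call identities (strike 197.7015, horizon 3.8080 years):
d₁ = [ln(V₀/D) + (r + σ²/2)T] / (σ√T)
   = [ln(228.1465/197.7015) + (0.0444 + 0.5·0.2434²)·3.8080] / (0.2434·√3.8080)
   = [0.143230 + 0.281875] / 0.474973 = 0.895008
d₂ = d₁ − σ√T = 0.895008 − 0.474973 = 0.420035
N(d₁) = 0.814609,  N(d₂) = 0.662770,  e^(−rT) = 0.844445
E₀ = V₀·N(d₁) − D·e^(−rT)·N(d₂)
   = 228.1465·0.814609 − 197.7015·0.844445·0.662770 = 75.201891
B₀ = V₀ − E₀ = 228.1465 − 75.201891 = 152.944609

E0=75.2019 B0=152.9446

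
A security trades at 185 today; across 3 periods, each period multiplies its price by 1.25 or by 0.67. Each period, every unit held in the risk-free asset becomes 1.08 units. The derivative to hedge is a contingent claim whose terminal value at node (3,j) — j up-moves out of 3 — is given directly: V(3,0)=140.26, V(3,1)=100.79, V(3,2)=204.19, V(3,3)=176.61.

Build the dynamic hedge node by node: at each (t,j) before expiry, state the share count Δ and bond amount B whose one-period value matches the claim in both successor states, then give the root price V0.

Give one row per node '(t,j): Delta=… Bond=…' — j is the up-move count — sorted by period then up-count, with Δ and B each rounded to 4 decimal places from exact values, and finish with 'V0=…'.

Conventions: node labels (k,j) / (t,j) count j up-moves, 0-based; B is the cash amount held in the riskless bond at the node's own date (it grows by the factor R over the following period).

(0,0): Delta=0.2051 Bond=100.1745
(1,0): Delta=0.7924 Bond=35.3975
(1,1): Delta=0.0746 Bond=138.3701
(2,0): Delta=-0.8194 Bond=172.0876
(2,1): Delta=1.1506 Bond=-17.2730
(2,2): Delta=-0.1645 Bond=218.5645
V0=138.1266

No-arbitrage ⇒ martingale measure with p* = (R−d)/(u−d) = 0.7069.
At maturity the claim pays: V(3,0)=140.2600, V(3,1)=100.7900, V(3,2)=204.1900, V(3,3)=176.6100
(2,0): S=83.0465. Δ = (V_up−V_dn)/(S_up−S_dn) = (100.7900−140.2600)/(103.8081−55.6412) = -0.8194. V = [p*·100.7900 + (1−p*)·140.2600]/1.08 = 104.0359. B = V − Δ·S = 172.0876.
(2,1): S=154.9375. Δ = (V_up−V_dn)/(S_up−S_dn) = (204.1900−100.7900)/(193.6719−103.8081) = 1.1506. V = [p*·204.1900 + (1−p*)·100.7900]/1.08 = 161.0029. B = V − Δ·S = -17.2730.
(2,2): S=289.0625. Δ = (V_up−V_dn)/(S_up−S_dn) = (176.6100−204.1900)/(361.3281−193.6719) = -0.1645. V = [p*·176.6100 + (1−p*)·204.1900]/1.08 = 171.0128. B = V − Δ·S = 218.5645.
(1,0): S=123.9500. Δ = (V_up−V_dn)/(S_up−S_dn) = (161.0029−104.0359)/(154.9375−83.0465) = 0.7924. V = [p*·161.0029 + (1−p*)·104.0359]/1.08 = 133.6164. B = V − Δ·S = 35.3975.
(1,1): S=231.2500. Δ = (V_up−V_dn)/(S_up−S_dn) = (171.0128−161.0029)/(289.0625−154.9375) = 0.0746. V = [p*·171.0128 + (1−p*)·161.0029]/1.08 = 155.6286. B = V − Δ·S = 138.3701.
(0,0): S=185.0000. Δ = (V_up−V_dn)/(S_up−S_dn) = (155.6286−133.6164)/(231.2500−123.9500) = 0.2051. V = [p*·155.6286 + (1−p*)·133.6164]/1.08 = 138.1266. B = V − Δ·S = 100.1745.
Sanity check at the root: Δ(0,0)·S0 + B(0,0) reproduces V0 = 138.1266.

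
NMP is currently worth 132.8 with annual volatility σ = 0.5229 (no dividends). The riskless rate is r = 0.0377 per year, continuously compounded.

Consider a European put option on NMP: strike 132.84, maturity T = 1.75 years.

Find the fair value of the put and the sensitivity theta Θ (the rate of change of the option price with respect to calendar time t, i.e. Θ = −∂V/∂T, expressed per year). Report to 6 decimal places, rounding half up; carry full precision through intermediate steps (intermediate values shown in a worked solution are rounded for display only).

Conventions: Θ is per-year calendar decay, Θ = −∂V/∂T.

price = 30.717798
Θ = -6.692709

σ√T = 0.5229·√1.75 = 0.691732
d₁ = (ln(S/K) + (r+σ²/2)T) / (σ√T) = (ln(132.8/132.84) + (0.0377+0.5229²/2)·1.75) / 0.691732 = (-0.000301 + 0.305221) / 0.691732 = 0.440807
d₂ = d₁ − σ√T = 0.440807 − 0.691732 = -0.250925
e^{−rT} = 0.936154
N(−d₁) = 0.329676,  N(−d₂) = 0.599064
Put price V = K·e^{−rT}·N(−d₂) − S·N(−d₁) = 74.498816 − 43.781019 = 30.717798
φ(d₁) = (1/√(2π))·e^{−d₁²/2} = 0.362006
Θ = −S·φ(d₁)·σ/(2√T) + r·K·e^{−rT}·N(−d₂) = −9.501315 + 2.808605 = -6.692709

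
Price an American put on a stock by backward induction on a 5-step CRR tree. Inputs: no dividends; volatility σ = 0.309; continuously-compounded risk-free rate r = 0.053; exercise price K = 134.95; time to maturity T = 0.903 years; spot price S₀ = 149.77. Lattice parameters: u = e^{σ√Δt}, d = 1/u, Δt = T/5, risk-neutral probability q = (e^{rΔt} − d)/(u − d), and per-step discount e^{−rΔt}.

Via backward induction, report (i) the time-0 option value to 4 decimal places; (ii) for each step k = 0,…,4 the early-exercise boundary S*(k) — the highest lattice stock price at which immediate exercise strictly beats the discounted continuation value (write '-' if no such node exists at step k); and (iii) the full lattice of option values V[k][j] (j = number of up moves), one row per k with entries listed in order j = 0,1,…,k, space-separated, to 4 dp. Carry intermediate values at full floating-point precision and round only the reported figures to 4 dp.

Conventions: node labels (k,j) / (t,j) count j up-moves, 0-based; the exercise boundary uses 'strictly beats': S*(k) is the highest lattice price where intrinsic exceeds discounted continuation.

price = 8.1869
boundary = - - - 101.0033 115.1769
tree:
8.1869
13.6206 2.9901
21.9772 5.6479 0.4288
33.9467 10.6047 0.8724 0.0000
46.3761 19.7731 1.7747 0.0000 0.0000
57.2759 33.9467 3.6106 0.0000 0.0000 0.0000

Δt=0.18060  u=1.14033  d=0.87694  q=0.50373  discount=0.99047
step 5 (expiry): payoffs max(K−S,0) = 57.2759 33.9467 3.6106 0.0000 0.0000 0.0000
step 4: (k=4,j=0): S=88.5739, K−S=46.3761, hold=45.0906 ⇒ V=46.3761 exercise | (k=4,j=1): S=115.1769, K−S=19.7731, hold=18.4876 ⇒ V=19.7731 exercise | (k=4,j=2): S=149.7700, K−S=0.0000, hold=1.7747 ⇒ V=1.7747 continue | (k=4,j=3): S=194.7531, K−S=0.0000, hold=0.0000 ⇒ V=0.0000 continue | (k=4,j=4): S=253.2468, K−S=0.0000, hold=0.0000 ⇒ V=0.0000 continue  boundary S*=115.1769
step 3: (k=3,j=0): S=101.0033, K−S=33.9467, hold=32.6612 ⇒ V=33.9467 exercise | (k=3,j=1): S=131.3394, K−S=3.6106, hold=10.6047 ⇒ V=10.6047 continue | (k=3,j=2): S=170.7869, K−S=0.0000, hold=0.8724 ⇒ V=0.8724 continue | (k=3,j=3): S=222.0824, K−S=0.0000, hold=0.0000 ⇒ V=0.0000 continue  boundary S*=101.0033
step 2: (k=2,j=0): S=115.1769, K−S=19.7731, hold=21.9772 ⇒ V=21.9772 continue | (k=2,j=1): S=149.7700, K−S=0.0000, hold=5.6479 ⇒ V=5.6479 continue | (k=2,j=2): S=194.7531, K−S=0.0000, hold=0.4288 ⇒ V=0.4288 continue  boundary S*=-
step 1: (k=1,j=0): S=131.3394, K−S=3.6106, hold=13.6206 ⇒ V=13.6206 continue | (k=1,j=1): S=170.7869, K−S=0.0000, hold=2.9901 ⇒ V=2.9901 continue  boundary S*=-
step 0: (k=0,j=0): S=149.7700, K−S=0.0000, hold=8.1869 ⇒ V=8.1869 continue  boundary S*=-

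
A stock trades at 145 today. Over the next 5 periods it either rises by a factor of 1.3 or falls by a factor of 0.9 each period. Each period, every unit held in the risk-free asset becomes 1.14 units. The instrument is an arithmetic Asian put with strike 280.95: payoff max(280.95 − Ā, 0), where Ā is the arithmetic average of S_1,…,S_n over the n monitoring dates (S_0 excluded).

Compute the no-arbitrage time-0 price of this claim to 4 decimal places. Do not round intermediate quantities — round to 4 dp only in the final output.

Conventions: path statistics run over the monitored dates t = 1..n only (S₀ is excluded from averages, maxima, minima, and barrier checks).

price = 35.6005

With p* = (R−d)/(u−d) = 0.6000, sum probability × payoff across the paths and divide by R^5.
Enumerate all 2^5 = 32 price paths (U = up ×1.3, D = down ×0.9); each path with k up-moves has probability p*^k·(1−p*)^(5−k).
DDDDD: Ā=106.8821, payoff=174.0679, prob=0.010240
UDDDD: Ā=154.3853, payoff=126.5647, prob=0.015360
DUDDD: Ā=142.7853, payoff=138.1647, prob=0.015360
UUDDD: Ā=206.2454, payoff=74.7046, prob=0.023040
DDUDD: Ā=132.3453, payoff=148.6047, prob=0.015360
UDUDD: Ā=191.1654, payoff=89.7846, prob=0.023040
DUUDD: Ā=179.5654, payoff=101.3846, prob=0.023040
UUUDD: Ā=259.3722, payoff=21.5778, prob=0.034560
DDDUD: Ā=122.9493, payoff=158.0007, prob=0.015360
UDDUD: Ā=177.5934, payoff=103.3566, prob=0.023040
DUDUD: Ā=165.9934, payoff=114.9566, prob=0.023040
UUDUD: Ā=239.7682, payoff=41.1818, prob=0.034560
DDUUD: Ā=155.5534, payoff=125.3966, prob=0.023040
UDUUD: Ā=224.6882, payoff=56.2618, prob=0.034560
DUUUD: Ā=213.0882, payoff=67.8618, prob=0.034560
UUUUD: Ā=307.7941, payoff=0.0000, prob=0.051840
DDDDU: Ā=114.4929, payoff=166.4571, prob=0.015360
UDDDU: Ā=165.3786, payoff=115.5714, prob=0.023040
DUDDU: Ā=153.7786, payoff=127.1714, prob=0.023040
UUDDU: Ā=222.1246, payoff=58.8254, prob=0.034560
DDUDU: Ā=143.3386, payoff=137.6114, prob=0.023040
UDUDU: Ā=207.0446, payoff=73.9054, prob=0.034560
DUUDU: Ā=195.4446, payoff=85.5054, prob=0.034560
UUUDU: Ā=282.3089, payoff=0.0000, prob=0.051840
DDDUU: Ā=133.9426, payoff=147.0074, prob=0.023040
UDDUU: Ā=193.4726, payoff=87.4774, prob=0.034560
DUDUU: Ā=181.8726, payoff=99.0774, prob=0.034560
UUDUU: Ā=262.7049, payoff=18.2451, prob=0.051840
DDUUU: Ā=171.4326, payoff=109.5174, prob=0.034560
UDUUU: Ā=247.6249, payoff=33.3251, prob=0.051840
DUUUU: Ā=236.0249, payoff=44.9251, prob=0.051840
UUUUU: Ā=340.9249, payoff=0.0000, prob=0.077760
Price = Σ prob·payoff / R^5 = 68.545647 / 1.925415 = 35.6005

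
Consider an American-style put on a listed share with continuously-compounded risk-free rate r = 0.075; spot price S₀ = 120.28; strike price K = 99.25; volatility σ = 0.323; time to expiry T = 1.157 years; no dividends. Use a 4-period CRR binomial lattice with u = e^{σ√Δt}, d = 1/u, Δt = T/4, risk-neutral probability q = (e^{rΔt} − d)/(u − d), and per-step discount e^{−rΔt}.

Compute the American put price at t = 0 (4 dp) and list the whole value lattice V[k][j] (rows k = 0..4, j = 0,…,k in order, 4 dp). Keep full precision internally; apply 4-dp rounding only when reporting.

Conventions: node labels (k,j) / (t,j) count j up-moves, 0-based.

Δt=0.28925  u=1.18972  d=0.84054  q=0.51949  discount=0.97854
step 4 (expiry): payoffs max(K−S,0) = 39.2131 14.2721 0.0000 0.0000 0.0000
k=3: (k=3,j=0): S=71.4269, K−S=27.8231, hold=25.6931 ⇒ V=27.8231 exercise | (k=3,j=1): S=101.0996, K−S=0.0000, hold=6.7108 ⇒ V=6.7108 continue | (k=3,j=2): S=143.0992, K−S=0.0000, hold=0.0000 ⇒ V=0.0000 continue | (k=3,j=3): S=202.5465, K−S=0.0000, hold=0.0000 ⇒ V=0.0000 continue
k=2: (k=2,j=0): S=84.9779, K−S=14.2721, hold=16.4938 ⇒ V=16.4938 continue | (k=2,j=1): S=120.2800, K−S=0.0000, hold=3.1554 ⇒ V=3.1554 continue | (k=2,j=2): S=170.2476, K−S=0.0000, hold=0.0000 ⇒ V=0.0000 continue
k=1: (k=1,j=0): S=101.0996, K−S=0.0000, hold=9.3594 ⇒ V=9.3594 continue | (k=1,j=1): S=143.0992, K−S=0.0000, hold=1.4837 ⇒ V=1.4837 continue
k=0: (k=0,j=0): S=120.2800, K−S=0.0000, hold=5.1550 ⇒ V=5.1550 continue

price = 5.1550
tree:
5.1550
9.3594 1.4837
16.4938 3.1554 0.0000
27.8231 6.7108 0.0000 0.0000
39.2131 14.2721 0.0000 0.0000 0.0000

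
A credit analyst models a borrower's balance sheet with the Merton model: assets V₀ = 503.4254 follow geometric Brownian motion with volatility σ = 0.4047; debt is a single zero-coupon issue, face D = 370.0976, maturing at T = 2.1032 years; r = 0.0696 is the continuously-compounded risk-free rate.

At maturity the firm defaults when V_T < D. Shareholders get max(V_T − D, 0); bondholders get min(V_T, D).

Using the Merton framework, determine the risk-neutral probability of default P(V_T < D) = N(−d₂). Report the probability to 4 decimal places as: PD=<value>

PD=0.3156

Equity is a call on the firm's assets struck at D = 370.0976:
d₁ = [ln(V₀/D) + (r + σ²/2)T] / (σ√T)
   = [ln(503.4254/370.0976) + (0.0696 + 0.5·0.4047²)·2.1032] / (0.4047·√2.1032)
   = [0.307669 + 0.318616] / 0.586913 = 1.067083
d₂ = d₁ − σ√T = 1.067083 − 0.586913 = 0.480171
risk-neutral PD = N(−d₂) = N(-0.480171) = 0.315553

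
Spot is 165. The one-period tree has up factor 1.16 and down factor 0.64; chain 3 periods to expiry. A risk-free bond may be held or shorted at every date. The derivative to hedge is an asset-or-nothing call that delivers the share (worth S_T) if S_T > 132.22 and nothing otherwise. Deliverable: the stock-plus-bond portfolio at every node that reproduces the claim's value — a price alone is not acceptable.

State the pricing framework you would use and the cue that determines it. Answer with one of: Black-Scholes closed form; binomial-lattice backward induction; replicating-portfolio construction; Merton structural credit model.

framework: replicating-portfolio construction

Key observation: the task asks for the hedge itself — share and bond holdings at every node of the 3-period tree on spot 165 with factors 1.16/0.64 — which is exactly what the replicating-portfolio construction produces.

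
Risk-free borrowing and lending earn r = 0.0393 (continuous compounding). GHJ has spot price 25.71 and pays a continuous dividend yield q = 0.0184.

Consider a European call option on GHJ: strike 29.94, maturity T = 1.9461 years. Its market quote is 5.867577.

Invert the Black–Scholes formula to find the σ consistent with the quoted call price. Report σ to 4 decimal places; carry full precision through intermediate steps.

sigma = 0.5059

At σ = 0.5059 the Black–Scholes value reproduces the quote:
σ√T = 0.5059·√1.9461 = 0.705744
d₁ = (ln(S/K) + (r−q+σ²/2)T) / (σ√T) = (ln(25.71/29.94) + (0.0393−0.0184+0.5059²/2)·1.9461) / 0.705744 = (-0.152315 + 0.289711) / 0.705744 = 0.194682
d₂ = d₁ − σ√T = 0.194682 − 0.705744 = -0.511062
e^{−rT} = 0.926370
e^{−qT} = 0.964825
N(d₁) = 0.577179,  N(d₂) = 0.304654
V = S·e^{−qT}·N(d₁) − K·e^{−rT}·N(d₂) = 14.317304 − 8.449727 = 5.867577 (the observed quote) — the price is monotone increasing in volatility, hence this σ is the only solution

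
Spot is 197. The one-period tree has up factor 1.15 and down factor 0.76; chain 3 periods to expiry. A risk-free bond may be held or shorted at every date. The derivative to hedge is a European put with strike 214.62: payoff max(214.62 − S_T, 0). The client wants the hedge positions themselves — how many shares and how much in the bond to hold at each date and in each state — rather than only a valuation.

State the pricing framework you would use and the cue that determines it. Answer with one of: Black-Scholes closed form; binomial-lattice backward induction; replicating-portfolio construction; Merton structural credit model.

framework: replicating-portfolio construction

Key observation: what is demanded is not a single number but the (Δ, B) position at each node of the 1.15/0.76 tree starting at 197; constructing those positions is the replicating-portfolio method.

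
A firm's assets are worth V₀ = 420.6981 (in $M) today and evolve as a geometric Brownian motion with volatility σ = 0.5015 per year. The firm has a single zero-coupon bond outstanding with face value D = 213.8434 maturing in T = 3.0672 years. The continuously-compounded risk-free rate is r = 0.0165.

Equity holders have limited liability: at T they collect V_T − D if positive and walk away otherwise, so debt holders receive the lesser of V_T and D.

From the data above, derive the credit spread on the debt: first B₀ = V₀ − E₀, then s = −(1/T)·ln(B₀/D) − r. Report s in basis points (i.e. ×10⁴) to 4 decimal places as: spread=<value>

Apply the equity-as-call identities (strike 213.8434, horizon 3.0672 years):
d₁ = [ln(V₀/D) + (r + σ²/2)T] / (σ√T)
   = [ln(420.6981/213.8434) + (0.0165 + 0.5·0.5015²)·3.0672] / (0.5015·√3.0672)
   = [0.676672 + 0.436313] / 0.878298 = 1.267205
d₂ = d₁ − σ√T = 1.267205 − 0.878298 = 0.388907
N(d₁) = 0.897459,  N(d₂) = 0.651328,  e^(−rT) = 0.950650
E₀ = V₀·N(d₁) − D·e^(−rT)·N(d₂)
   = 420.6981·0.897459 − 213.8434·0.950650·0.651328 = 245.150720
B₀ = V₀ − E₀ = 420.6981 − 245.150720 = 175.547380
spread = −(1/T)·ln(B₀/D) − r = −(1/3.0672)·ln(175.547380/213.8434) − 0.0165 = 0.04783718
in basis points: 0.04783718 × 10⁴ = 478.3718 bp

spread=478.3718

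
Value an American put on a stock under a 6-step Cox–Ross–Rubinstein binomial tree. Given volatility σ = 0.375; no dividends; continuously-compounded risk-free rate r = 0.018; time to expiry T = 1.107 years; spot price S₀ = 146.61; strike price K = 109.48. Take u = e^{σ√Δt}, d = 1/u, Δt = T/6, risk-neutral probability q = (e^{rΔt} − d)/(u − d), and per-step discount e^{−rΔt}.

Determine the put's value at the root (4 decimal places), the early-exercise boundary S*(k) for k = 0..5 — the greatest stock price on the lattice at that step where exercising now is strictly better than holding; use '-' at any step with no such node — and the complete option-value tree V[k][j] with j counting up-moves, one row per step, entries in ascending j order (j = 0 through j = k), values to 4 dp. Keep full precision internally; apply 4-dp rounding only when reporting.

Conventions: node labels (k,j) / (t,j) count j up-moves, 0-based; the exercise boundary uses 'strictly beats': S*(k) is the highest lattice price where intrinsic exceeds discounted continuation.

price = 5.8621
boundary = - - - - 76.9745 90.4276
tree:
5.8621
9.3642 1.9560
14.6437 3.4793 0.2527
22.2588 6.1634 0.4785 0.0000
32.5055 10.8662 0.9060 0.0000 0.0000
43.9572 19.0524 1.7154 0.0000 0.0000 0.0000
53.7051 32.5055 3.2480 0.0000 0.0000 0.0000 0.0000

params: Δt=0.18450 u=1.17477 d=0.85123 q=0.47010 e^(-rΔt)=0.99668
t_6 payoffs: 53.7051 32.5055 3.2480 0.0000 0.0000 0.0000 0.0000
t_5: node(5,0) S=65.5228 payoff=43.9572 vs cont=43.5942 → 43.9572 [stop]  node(5,1) S=90.4276 payoff=19.0524 vs cont=18.6894 → 19.0524 [stop]  node(5,2) S=124.7985 payoff=0.0000 vs cont=1.7154 → 1.7154 [wait]  node(5,3) S=172.2336 payoff=0.0000 vs cont=0.0000 → 0.0000 [wait]  node(5,4) S=237.6984 payoff=0.0000 vs cont=0.0000 → 0.0000 [wait]  node(5,5) S=328.0459 payoff=0.0000 vs cont=0.0000 → 0.0000 [wait]  ⇒ S*(5)=90.4276
t_4: node(4,0) S=76.9745 payoff=32.5055 vs cont=32.1425 → 32.5055 [stop]  node(4,1) S=106.2320 payoff=3.2480 vs cont=10.8662 → 10.8662 [wait]  node(4,2) S=146.6100 payoff=0.0000 vs cont=0.9060 → 0.9060 [wait]  node(4,3) S=202.3355 payoff=0.0000 vs cont=0.0000 → 0.0000 [wait]  node(4,4) S=279.2418 payoff=0.0000 vs cont=0.0000 → 0.0000 [wait]  ⇒ S*(4)=76.9745
t_3: node(3,0) S=90.4276 payoff=19.0524 vs cont=22.2588 → 22.2588 [wait]  node(3,1) S=124.7985 payoff=0.0000 vs cont=6.1634 → 6.1634 [wait]  node(3,2) S=172.2336 payoff=0.0000 vs cont=0.4785 → 0.4785 [wait]  node(3,3) S=237.6984 payoff=0.0000 vs cont=0.0000 → 0.0000 [wait]  ⇒ S*(3)=-
t_2: node(2,0) S=106.2320 payoff=3.2480 vs cont=14.6437 → 14.6437 [wait]  node(2,1) S=146.6100 payoff=0.0000 vs cont=3.4793 → 3.4793 [wait]  node(2,2) S=202.3355 payoff=0.0000 vs cont=0.2527 → 0.2527 [wait]  ⇒ S*(2)=-
t_1: node(1,0) S=124.7985 payoff=0.0000 vs cont=9.3642 → 9.3642 [wait]  node(1,1) S=172.2336 payoff=0.0000 vs cont=1.9560 → 1.9560 [wait]  ⇒ S*(1)=-
t_0: node(0,0) S=146.6100 payoff=0.0000 vs cont=5.8621 → 5.8621 [wait]  ⇒ S*(0)=-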